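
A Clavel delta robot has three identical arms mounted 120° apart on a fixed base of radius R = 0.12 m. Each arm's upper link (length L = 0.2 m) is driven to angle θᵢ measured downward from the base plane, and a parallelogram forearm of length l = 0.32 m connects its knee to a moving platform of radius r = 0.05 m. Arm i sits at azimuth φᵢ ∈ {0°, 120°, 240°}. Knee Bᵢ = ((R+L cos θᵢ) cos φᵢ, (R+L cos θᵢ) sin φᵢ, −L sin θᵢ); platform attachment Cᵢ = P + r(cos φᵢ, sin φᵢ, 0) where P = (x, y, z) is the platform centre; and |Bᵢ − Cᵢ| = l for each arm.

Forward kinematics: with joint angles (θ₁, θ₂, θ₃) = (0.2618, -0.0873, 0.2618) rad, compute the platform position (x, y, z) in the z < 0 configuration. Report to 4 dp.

centre 1 = (0.2632·cos0.0°, 0.2632·sin0.0°, -0.0518) = (0.2632, 0.0000, -0.0518)
arm 2 at φ=120.0°: ρ2 = 0.2692;  centre 2 = (-0.1346, 0.2332, 0.0174)
centre 3 = (0.2632·cos240.0°, 0.2632·sin240.0°, -0.0518) = (-0.1316, -0.2279, -0.0518)
|centre ₂|²−|centre ₁|² = 0.0008;  |centre ₃|²−|centre ₁|² = 0.0000
linear system: -0.7956x+0.4663y = 0.0008−0.1384z; -0.7896x+-0.4559y = 0.0000−0.0000z
Cramer: x(z) = -0.0005+0.0863z;  y(z) = 0.0009-0.1495z
quadratic in z: (1.0298)z²+(0.0577)z+(-0.0302)=0, √Δ=0.3573 → z ∈ {-0.2015, 0.1454}; z = -0.2015 (taking z<0)
x = -0.0179, y = 0.0310

(-0.0179, 0.0310, -0.2015)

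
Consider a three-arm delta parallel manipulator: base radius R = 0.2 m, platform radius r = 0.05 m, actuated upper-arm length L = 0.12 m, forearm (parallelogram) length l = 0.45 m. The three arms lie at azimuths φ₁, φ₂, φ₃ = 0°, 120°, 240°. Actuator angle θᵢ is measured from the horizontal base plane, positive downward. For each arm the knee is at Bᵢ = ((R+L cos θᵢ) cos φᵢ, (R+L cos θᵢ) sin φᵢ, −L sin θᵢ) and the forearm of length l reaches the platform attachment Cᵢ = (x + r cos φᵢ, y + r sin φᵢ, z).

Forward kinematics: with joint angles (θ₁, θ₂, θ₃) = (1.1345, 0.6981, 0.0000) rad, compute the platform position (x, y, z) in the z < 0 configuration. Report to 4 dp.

(-0.1124, -0.0794, -0.4221)

arm 1 at φ=0.0°: e+L cos θ1 = 0.2007;  centre 1 = (0.2007, 0.0000, -0.1088)
φ2=120.0°: virtual centre (-0.1210, 0.2095, -0.0771), radius l
centre 3 = (0.2700·cos240.0°, 0.2700·sin240.0°, 0.0000) = (-0.1350, -0.2338, 0.0000)
subtract pairs → two planes through P
plane₁₂: -0.6433x+0.4190y+0.0633z = 0.0124
Cramer: x(z) = -0.0249+0.2074z;  y(z) = -0.0087+0.1674z
quadratic in z: (1.0710)z²+(0.1210)z+(-0.1397)=0, √Δ=0.7830 → z ∈ {-0.4221, 0.3090}; z = -0.4221 (taking z<0)
x = -0.1124, y = -0.0794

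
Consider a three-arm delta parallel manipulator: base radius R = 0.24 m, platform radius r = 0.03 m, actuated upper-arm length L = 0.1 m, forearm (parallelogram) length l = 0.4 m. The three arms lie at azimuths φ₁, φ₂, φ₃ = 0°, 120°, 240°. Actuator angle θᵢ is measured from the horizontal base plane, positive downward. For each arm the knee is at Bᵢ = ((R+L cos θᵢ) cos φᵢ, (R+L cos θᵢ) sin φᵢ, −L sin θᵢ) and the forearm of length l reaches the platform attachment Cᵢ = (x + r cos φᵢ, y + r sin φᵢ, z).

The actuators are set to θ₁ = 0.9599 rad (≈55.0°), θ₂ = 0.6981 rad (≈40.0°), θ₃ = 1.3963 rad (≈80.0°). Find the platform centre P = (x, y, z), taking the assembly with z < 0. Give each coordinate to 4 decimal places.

(0.0087, 0.0579, -0.3815)

φ1=0.0°: virtual centre (0.2674, 0.0000, -0.0819), radius l
centre 2 = (0.2866·cos120.0°, 0.2866·sin120.0°, -0.0643) = (-0.1433, 0.2482, -0.0643)
arm 3 at φ=240.0°: e+L cos θ3 = 0.2274;  centre 3 = (-0.1137, -0.1969, -0.0985)
|centre ₂|²−|centre ₁|² = 0.0081;  |centre ₃|²−|centre ₁|² = -0.0168
plane₁₂: -0.8213x+0.4964y+0.0353z = 0.0081
Cramer: x(z) = 0.0073-0.0036z;  y(z) = 0.0284-0.0771z
quadratic in z: (1.0060)z²+(0.1613)z+(-0.0849)=0, √Δ=0.6063 → z ∈ {-0.3815, 0.2211}; z = -0.3815 (taking z<0)
x = 0.0087, y = 0.0579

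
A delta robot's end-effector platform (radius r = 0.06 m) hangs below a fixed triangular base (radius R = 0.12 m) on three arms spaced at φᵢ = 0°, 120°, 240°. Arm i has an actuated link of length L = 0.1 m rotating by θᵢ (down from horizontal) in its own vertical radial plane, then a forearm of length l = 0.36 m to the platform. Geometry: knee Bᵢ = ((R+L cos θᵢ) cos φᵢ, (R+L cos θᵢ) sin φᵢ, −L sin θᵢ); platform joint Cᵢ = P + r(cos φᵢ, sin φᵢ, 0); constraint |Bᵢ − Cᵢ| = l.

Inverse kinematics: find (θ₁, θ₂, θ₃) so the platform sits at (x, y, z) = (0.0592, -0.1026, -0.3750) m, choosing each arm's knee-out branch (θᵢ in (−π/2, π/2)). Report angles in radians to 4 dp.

φ1=0.0° → target in arm frame (0.0592, -0.1026)
  e−x'=0.0008;  (l²−L²−(e−x')²−y'²−z²)/2L = -0.1578
  θ1 = atan2(B,A) + arccos(C/0.3750) = 0.4363
φ2=120.0° → target in arm frame (-0.1185, 0.0000)
  A cos θ + B sin θ = C:  0.1785·cos θ + -0.3750·sin θ = -0.2644
  γ=atan2(-0.3750,0.1785)=-1.1266;  ψ=arccos(-0.6365)=2.2608;  θ2=γ+ψ≈1.1342
rotate P by −φ3: (0.0593, 0.1026, -0.3750)
  A cos θ + B sin θ = C:  0.0007·cos θ + -0.3750·sin θ = -0.1577
  √(A²+B²)=0.3750;  θ3 = -1.5688+2.0049 ≈ 0.4361

θ₁ = 0.4363, θ₂ = 1.1342, θ₃ = 0.4361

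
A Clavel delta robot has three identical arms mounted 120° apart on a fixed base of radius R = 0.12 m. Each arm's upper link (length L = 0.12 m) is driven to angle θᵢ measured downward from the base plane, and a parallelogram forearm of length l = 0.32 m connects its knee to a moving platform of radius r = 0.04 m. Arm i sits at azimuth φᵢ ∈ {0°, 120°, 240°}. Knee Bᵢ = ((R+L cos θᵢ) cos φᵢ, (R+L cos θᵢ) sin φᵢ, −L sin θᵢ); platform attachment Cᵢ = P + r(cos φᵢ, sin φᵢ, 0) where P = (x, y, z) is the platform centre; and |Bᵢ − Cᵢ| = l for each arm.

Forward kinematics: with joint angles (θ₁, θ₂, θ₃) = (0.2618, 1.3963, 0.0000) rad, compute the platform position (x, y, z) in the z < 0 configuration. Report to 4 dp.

centre 1 = (0.1959·cos0.0°, 0.1959·sin0.0°, -0.0311) = (0.1959, 0.0000, -0.0311)
centre 2 = (0.1008·cos120.0°, 0.1008·sin120.0°, -0.1182) = (-0.0504, 0.0873, -0.1182)
arm 3 at φ=240.0°: ρ3 = 0.2000;  centre 3 = (-0.1000, -0.1732, 0.0000)
subtract pairs → two planes through P
plane₁₂: -0.4927x+0.1746y+-0.1742z = -0.0152
det = 0.2740;  x = 0.0188+-0.1807z,  y = -0.0340+0.4880z
into |P−centre ₁|² = l²: 1.2708z² + 0.0929z + -0.0689 = 0;  Δ = 0.3589;  z = -0.2723 or 0.1992 → z<0 root = -0.2723
x = 0.0680, y = -0.1669

(0.0680, -0.1669, -0.2723)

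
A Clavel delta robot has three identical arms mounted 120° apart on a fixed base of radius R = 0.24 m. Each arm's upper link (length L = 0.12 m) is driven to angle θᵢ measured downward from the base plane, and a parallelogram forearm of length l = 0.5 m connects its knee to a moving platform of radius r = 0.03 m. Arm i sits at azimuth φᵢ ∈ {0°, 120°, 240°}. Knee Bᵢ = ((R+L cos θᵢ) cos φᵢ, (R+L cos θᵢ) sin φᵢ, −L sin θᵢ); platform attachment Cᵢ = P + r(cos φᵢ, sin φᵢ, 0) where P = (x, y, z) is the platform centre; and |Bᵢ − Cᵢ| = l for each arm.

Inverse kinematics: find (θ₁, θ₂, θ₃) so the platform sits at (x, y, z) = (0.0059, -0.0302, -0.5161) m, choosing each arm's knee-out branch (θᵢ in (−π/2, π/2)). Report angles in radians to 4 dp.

arm 1 (φ=0.0°): x'=0.0059, y'=-0.0302
  A=0.2041, B=-0.5161, C=(l²−L²−A²−y'²−z²)/(2L)=-0.3055
  √(A²+B²)=0.5550;  θ1 = -1.1942+2.1538 ≈ 0.9596
rotate P by −φ2: (-0.0291, 0.0100, -0.5161)
  e−x'=0.2391;  (l²−L²−(e−x')²−y'²−z²)/2L = -0.3668
  √(A²+B²)=0.5688;  θ2 = -1.1369+2.2716 ≈ 1.1347
φ3=240.0° → target in arm frame (0.0232, 0.0202)
  e−x'=0.1868;  (l²−L²−(e−x')²−y'²−z²)/2L = -0.2753
  θ3 = atan2(B,A) + arccos(C/0.5489) = 0.8726

θ₁ = 0.9596, θ₂ = 1.1347, θ₃ = 0.8726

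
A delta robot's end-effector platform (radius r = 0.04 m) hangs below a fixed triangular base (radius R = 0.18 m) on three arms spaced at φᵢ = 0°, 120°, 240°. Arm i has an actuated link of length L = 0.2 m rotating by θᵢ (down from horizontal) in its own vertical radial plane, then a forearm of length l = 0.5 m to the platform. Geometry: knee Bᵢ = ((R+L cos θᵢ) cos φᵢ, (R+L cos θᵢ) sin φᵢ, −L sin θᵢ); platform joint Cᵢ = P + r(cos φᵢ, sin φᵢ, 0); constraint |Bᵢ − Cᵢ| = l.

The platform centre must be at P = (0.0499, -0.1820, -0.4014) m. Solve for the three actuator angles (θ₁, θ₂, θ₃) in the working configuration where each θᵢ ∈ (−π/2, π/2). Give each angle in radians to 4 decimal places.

θ₁ = 0.1744, θ₂ = 0.9596, θ₃ = -0.1748

φ1=0.0° → target in arm frame (0.0499, -0.1820)
  A=0.0901, B=-0.4014, C=(l²−L²−A²−y'²−z²)/(2L)=0.0191
  √(A²+B²)=0.4114;  θ1 = -1.3500+1.5244 ≈ 0.1744
φ2=120.0° → target in arm frame (-0.1826, 0.0478)
  A cos θ + B sin θ = C:  0.3226·cos θ + -0.4014·sin θ = -0.1436
  θ2 = atan2(B,A) + arccos(C/0.5149) = 0.9596
rotate P by −φ3: (0.1327, 0.1342, -0.4014)
  e−x'=0.0073;  (l²−L²−(e−x')²−y'²−z²)/2L = 0.0770
  √(A²+B²)=0.4015;  θ3 = -1.5525+1.3777 ≈ -0.1748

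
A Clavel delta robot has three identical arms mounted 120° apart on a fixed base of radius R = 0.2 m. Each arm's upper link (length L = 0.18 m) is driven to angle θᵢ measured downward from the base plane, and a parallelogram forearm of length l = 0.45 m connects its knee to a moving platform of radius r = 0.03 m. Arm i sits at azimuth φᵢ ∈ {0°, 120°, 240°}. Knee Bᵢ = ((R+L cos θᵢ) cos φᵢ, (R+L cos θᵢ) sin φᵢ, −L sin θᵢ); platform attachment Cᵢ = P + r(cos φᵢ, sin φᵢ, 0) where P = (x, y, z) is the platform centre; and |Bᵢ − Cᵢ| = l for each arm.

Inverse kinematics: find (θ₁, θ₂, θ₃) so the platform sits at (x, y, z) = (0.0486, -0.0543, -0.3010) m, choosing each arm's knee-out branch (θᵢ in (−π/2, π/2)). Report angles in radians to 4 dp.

arm 1 (φ=0.0°): x'=0.0486, y'=-0.0543
  e−x'=0.1214;  (l²−L²−(e−x')²−y'²−z²)/2L = 0.1717
  γ=atan2(-0.3010,0.1214)=-1.1874;  ψ=arccos(0.5290)=1.0133;  θ1=γ+ψ≈-0.1741
φ2=120.0° → target in arm frame (-0.0713, -0.0149)
  e−x'=0.2413;  (l²−L²−(e−x')²−y'²−z²)/2L = 0.0584
  θ2 = atan2(B,A) + arccos(C/0.3858) = 0.5237
rotate P by −φ3: (0.0227, 0.0692, -0.3010)
  A=0.1473, B=-0.3010, C=(l²−L²−A²−y'²−z²)/(2L)=0.1473
  √(A²+B²)=0.3351;  θ3 = -1.1158+1.1158 ≈ 0.0000

θ₁ = -0.1741, θ₂ = 0.5237, θ₃ = 0.0000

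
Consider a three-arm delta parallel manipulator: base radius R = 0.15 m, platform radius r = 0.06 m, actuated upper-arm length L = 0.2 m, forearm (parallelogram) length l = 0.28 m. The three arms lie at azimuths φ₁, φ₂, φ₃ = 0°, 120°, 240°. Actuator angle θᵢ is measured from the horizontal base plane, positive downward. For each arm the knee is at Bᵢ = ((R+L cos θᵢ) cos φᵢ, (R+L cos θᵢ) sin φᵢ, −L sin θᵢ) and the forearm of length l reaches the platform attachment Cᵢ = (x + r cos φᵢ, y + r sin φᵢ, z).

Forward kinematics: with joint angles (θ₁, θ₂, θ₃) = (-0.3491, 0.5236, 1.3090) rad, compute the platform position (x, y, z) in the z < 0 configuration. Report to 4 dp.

arm 1 at φ=0.0°: (R−r)+L cos θ1 = 0.2779;  O1 = (0.2779, 0.0000, 0.0684)
φ2=120.0°: virtual centre (-0.1316, 0.2279, -0.1000), radius l
arm 3 at φ=240.0°: (R−r)+L cos θ3 = 0.1418;  O3 = (-0.0709, -0.1228, -0.1932)
subtract pairs → two planes through P
plane₁₂: -0.8191x+0.4559y+-0.3368z = -0.0027
Cramer: x(z) = 0.0228-0.6187z;  y(z) = 0.0351-0.3728z
sphere 1 gives Az²+Bz+C=0 with A=1.5218, B=0.1527, C=-0.0074;  B²−4AC=0.0683;  roots -0.1360, 0.0357;  negative root z = -0.1360
x = 0.1069, y = 0.0858

(0.1069, 0.0858, -0.1360)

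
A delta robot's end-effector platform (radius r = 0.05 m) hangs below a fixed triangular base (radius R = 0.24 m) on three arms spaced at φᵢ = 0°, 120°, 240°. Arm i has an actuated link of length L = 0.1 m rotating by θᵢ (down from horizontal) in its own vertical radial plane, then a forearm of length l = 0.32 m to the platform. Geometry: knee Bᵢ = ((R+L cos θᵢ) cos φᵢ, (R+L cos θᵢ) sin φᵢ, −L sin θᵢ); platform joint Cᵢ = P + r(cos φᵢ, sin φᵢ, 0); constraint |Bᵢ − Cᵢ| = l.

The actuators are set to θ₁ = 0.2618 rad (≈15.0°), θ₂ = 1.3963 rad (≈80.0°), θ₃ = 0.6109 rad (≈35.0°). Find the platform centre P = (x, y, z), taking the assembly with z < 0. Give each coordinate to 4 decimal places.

(0.0568, -0.0578, -0.2409)

arm 1 at φ=0.0°: ρ1 = 0.2866;  centre 1 = (0.2866, 0.0000, -0.0259)
φ2=120.0°: virtual centre (-0.1037, 0.1796, -0.0985), radius l
arm 3 at φ=240.0°: ρ3 = 0.2719;  centre 3 = (-0.1360, -0.2355, -0.0574)
subtract pairs → two planes through P
linear system: -0.7805x+0.3592y = -0.0301−-0.1452z; -0.8451x+-0.4710y = -0.0056−-0.0630z
Cramer: x(z) = 0.0241-0.1356z;  y(z) = -0.0314+0.1096z
quadratic in z: (1.0304)z²+(0.1161)z+(-0.0318)=0, √Δ=0.3804 → z ∈ {-0.2409, 0.1283}; z = -0.2409 (taking z<0)
x = 0.0568, y = -0.0578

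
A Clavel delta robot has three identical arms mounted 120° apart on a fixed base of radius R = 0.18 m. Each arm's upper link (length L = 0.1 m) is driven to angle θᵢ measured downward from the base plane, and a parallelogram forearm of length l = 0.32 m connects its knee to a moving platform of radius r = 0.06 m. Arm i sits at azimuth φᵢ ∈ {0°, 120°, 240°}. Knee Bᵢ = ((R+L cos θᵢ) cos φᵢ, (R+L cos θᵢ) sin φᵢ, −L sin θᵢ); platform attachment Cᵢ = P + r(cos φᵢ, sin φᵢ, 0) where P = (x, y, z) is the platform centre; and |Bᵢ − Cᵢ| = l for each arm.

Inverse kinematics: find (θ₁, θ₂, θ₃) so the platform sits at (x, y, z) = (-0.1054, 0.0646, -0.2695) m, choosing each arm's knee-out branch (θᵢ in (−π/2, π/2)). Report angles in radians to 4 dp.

arm 1 (φ=0.0°): x'=-0.1054, y'=0.0646
  A cos θ + B sin θ = C:  0.2254·cos θ + -0.2695·sin θ = -0.1760
  θ1 = atan2(B,A) + arccos(C/0.3513) = 1.2214
φ2=120.0° → target in arm frame (0.1086, 0.0590)
  e−x'=0.0114;  (l²−L²−(e−x')²−y'²−z²)/2L = 0.0808
  γ=atan2(-0.2695,0.0114)=-1.5287;  ψ=arccos(0.2996)=1.2665;  θ2=γ+ψ≈-0.2622
arm 3 (φ=240.0°): x'=-0.0032, y'=-0.1236
  A=0.1232, B=-0.2695, C=(l²−L²−A²−y'²−z²)/(2L)=-0.0535
  γ=atan2(-0.2695,0.1232)=-1.1419;  ψ=arccos(-0.1804)=1.7522;  θ3=γ+ψ≈0.6103

θ₁ = 1.2214, θ₂ = -0.2622, θ₃ = 0.6103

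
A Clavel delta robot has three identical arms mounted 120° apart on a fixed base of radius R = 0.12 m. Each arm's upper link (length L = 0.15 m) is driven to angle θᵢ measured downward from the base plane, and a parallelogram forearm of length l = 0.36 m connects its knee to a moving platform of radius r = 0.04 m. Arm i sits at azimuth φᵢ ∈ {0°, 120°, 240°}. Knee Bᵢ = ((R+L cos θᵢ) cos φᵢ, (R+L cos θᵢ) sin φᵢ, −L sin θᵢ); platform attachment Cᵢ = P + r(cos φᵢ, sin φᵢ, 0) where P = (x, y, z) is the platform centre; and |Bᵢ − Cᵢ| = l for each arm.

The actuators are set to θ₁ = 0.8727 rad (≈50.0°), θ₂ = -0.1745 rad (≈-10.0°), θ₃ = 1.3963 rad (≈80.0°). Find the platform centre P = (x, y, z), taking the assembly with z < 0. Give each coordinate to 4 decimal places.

(-0.0186, 0.2223, -0.3202)

φ1=0.0°: virtual centre (0.1764, 0.0000, -0.1149), radius l
S2 = (0.2277·cos120.0°, 0.2277·sin120.0°, 0.0260) = (-0.1139, 0.1972, 0.0260)
φ3=240.0°: virtual centre (-0.0530, -0.0918, -0.1477), radius l
subtract pairs → two planes through P
plane₁₂: -0.5806x+0.3944y+0.2819z = 0.0082
Cramer: x(z) = 0.0102+0.0900z;  y(z) = 0.0358-0.5822z
into |P−S₁|² = l²: 1.3471z² + 0.1582z + -0.0875 = 0;  Δ = 0.4964;  z = -0.3202 or 0.2028 → z<0 root = -0.3202
x = -0.0186, y = 0.2223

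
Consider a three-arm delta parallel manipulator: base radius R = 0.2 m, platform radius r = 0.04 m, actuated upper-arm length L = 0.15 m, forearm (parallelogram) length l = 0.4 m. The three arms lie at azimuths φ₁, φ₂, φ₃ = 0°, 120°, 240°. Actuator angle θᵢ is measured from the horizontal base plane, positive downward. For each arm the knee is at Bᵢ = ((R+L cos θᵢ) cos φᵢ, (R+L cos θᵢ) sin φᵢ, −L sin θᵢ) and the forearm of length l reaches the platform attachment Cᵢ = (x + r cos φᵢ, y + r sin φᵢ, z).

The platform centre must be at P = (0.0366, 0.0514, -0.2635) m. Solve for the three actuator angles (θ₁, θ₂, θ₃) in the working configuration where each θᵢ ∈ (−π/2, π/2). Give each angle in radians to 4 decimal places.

θ₁ = -0.1747, θ₂ = -0.0873, θ₃ = 0.5234

φ1=0.0° → target in arm frame (0.0366, 0.0514)
  A=0.1234, B=-0.2635, C=(l²−L²−A²−y'²−z²)/(2L)=0.1673
  θ1 = atan2(B,A) + arccos(C/0.2910) = -0.1747
arm 2 (φ=120.0°): x'=0.0262, y'=-0.0574
  A=0.1338, B=-0.2635, C=(l²−L²−A²−y'²−z²)/(2L)=0.1562
  γ=atan2(-0.2635,0.1338)=-1.1010;  ψ=arccos(0.5287)=1.0137;  θ2=γ+ψ≈-0.0873
φ3=240.0° → target in arm frame (-0.0628, 0.0060)
  A=0.2228, B=-0.2635, C=(l²−L²−A²−y'²−z²)/(2L)=0.0613
  γ=atan2(-0.2635,0.2228)=-0.8689;  ψ=arccos(0.1776)=1.3922;  θ3=γ+ψ≈0.5234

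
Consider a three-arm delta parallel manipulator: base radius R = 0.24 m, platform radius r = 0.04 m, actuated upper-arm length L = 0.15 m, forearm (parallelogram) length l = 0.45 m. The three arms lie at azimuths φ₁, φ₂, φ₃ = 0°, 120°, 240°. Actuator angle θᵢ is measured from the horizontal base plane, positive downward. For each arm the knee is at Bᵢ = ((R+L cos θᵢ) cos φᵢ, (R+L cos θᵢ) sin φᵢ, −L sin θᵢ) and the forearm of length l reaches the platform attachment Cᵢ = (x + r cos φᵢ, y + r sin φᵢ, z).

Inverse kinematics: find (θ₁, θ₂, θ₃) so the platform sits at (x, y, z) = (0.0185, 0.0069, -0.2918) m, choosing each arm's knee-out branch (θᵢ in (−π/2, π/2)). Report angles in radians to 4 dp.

θ₁ = -0.0872, θ₂ = 0.0869, θ₃ = 0.1747

φ1=0.0° → target in arm frame (0.0185, 0.0069)
  A=0.1815, B=-0.2918, C=(l²−L²−A²−y'²−z²)/(2L)=0.2062
  γ=atan2(-0.2918,0.1815)=-1.0144;  ψ=arccos(0.6001)=0.9272;  θ1=γ+ψ≈-0.0872
arm 2 (φ=120.0°): x'=-0.0033, y'=-0.0195
  e−x'=0.2033;  (l²−L²−(e−x')²−y'²−z²)/2L = 0.1772
  γ=atan2(-0.2918,0.2033)=-0.9623;  ψ=arccos(0.4982)=1.0493;  θ2=γ+ψ≈0.0869
arm 3 (φ=240.0°): x'=-0.0152, y'=0.0126
  e−x'=0.2152;  (l²−L²−(e−x')²−y'²−z²)/2L = 0.1612
  θ3 = atan2(B,A) + arccos(C/0.3626) = 0.1747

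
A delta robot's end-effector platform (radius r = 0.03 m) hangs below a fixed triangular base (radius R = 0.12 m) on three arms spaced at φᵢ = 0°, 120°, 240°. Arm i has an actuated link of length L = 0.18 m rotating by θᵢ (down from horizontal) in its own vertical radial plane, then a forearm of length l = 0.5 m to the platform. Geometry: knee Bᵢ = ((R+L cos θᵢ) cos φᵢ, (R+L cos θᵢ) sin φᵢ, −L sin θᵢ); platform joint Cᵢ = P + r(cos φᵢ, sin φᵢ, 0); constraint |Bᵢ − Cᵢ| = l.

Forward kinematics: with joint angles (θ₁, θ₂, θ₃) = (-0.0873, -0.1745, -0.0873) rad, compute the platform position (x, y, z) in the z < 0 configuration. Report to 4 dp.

O1 = (0.2693·cos0.0°, 0.2693·sin0.0°, 0.0157) = (0.2693, 0.0000, 0.0157)
O2 = (0.2673·cos120.0°, 0.2673·sin120.0°, 0.0313) = (-0.1336, 0.2315, 0.0313)
φ3=240.0°: virtual centre (-0.1347, -0.2332, 0.0157), radius l
|O₂|²−|O₁|² = -0.0004;  |O₃|²−|O₁|² = 0.0000
plane₁₂: -0.8059x+0.4629y+0.0311z = -0.0004
det = 0.7499;  x = 0.0002+0.0194z,  y = -0.0004+-0.0335z
sphere 1 gives Az²+Bz+C=0 with A=1.0015, B=-0.0418, C=-0.1773;  B²−4AC=0.7122;  roots -0.4005, 0.4422;  negative root z = -0.4005
x = -0.0075, y = 0.0130

(-0.0075, 0.0130, -0.4005)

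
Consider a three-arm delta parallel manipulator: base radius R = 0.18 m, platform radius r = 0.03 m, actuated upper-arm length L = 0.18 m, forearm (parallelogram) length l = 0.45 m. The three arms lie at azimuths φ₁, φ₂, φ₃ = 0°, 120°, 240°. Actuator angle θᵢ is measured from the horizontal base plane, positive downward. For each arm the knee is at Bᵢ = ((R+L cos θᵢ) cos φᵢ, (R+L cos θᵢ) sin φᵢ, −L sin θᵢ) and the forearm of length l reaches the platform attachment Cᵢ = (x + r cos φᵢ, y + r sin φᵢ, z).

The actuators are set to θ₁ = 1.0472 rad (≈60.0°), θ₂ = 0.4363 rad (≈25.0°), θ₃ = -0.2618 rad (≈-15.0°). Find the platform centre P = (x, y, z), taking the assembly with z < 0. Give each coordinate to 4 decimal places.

(-0.1546, -0.0807, -0.3566)

arm 1 at φ=0.0°: e+L cos θ1 = 0.2400;  centre 1 = (0.2400, 0.0000, -0.1559)
centre 2 = (0.3131·cos120.0°, 0.3131·sin120.0°, -0.0761) = (-0.1566, 0.2712, -0.0761)
arm 3 at φ=240.0°: e+L cos θ3 = 0.3239;  centre 3 = (-0.1619, -0.2805, 0.0466)
subtract pairs → two planes through P
[-0.7931 0.5424 0.1596]·P = 0.0219;  [-0.8039 -0.5610 0.4049]·P = 0.0252
det = 0.8809;  x = -0.0295+0.3510z,  y = -0.0026+0.2189z
into |P−centre ₁|² = l²: 1.1711z² + 0.1215z + -0.1056 = 0;  Δ = 0.5094;  z = -0.3566 or 0.2528 → z<0 root = -0.3566
x = -0.1546, y = -0.0807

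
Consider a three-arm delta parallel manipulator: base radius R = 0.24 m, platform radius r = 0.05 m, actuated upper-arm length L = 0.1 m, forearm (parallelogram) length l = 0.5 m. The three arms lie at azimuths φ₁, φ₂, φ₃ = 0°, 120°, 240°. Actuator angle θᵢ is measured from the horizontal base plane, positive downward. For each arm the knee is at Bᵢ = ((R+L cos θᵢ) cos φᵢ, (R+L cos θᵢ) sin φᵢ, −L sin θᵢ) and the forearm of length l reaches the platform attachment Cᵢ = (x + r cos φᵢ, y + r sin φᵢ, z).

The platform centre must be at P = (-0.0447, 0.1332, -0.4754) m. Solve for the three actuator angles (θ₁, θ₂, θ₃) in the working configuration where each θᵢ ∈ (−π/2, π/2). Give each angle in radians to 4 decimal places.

θ₁ = 1.0467, θ₂ = -0.0002, θ₃ = 1.3090

arm 1 (φ=0.0°): x'=-0.0447, y'=0.1332
  e−x'=0.2347;  (l²−L²−(e−x')²−y'²−z²)/2L = -0.2942
  θ1 = atan2(B,A) + arccos(C/0.5302) = 1.0467
φ2=120.0° → target in arm frame (0.1377, -0.0279)
  e−x'=0.0523;  (l²−L²−(e−x')²−y'²−z²)/2L = 0.0524
  θ2 = atan2(B,A) + arccos(C/0.4783) = -0.0002
rotate P by −φ3: (-0.0930, -0.1053, -0.4754)
  A=0.2830, B=-0.4754, C=(l²−L²−A²−y'²−z²)/(2L)=-0.3859
  γ=atan2(-0.4754,0.2830)=-1.0338;  ψ=arccos(-0.6976)=2.3428;  θ3=γ+ψ≈1.3090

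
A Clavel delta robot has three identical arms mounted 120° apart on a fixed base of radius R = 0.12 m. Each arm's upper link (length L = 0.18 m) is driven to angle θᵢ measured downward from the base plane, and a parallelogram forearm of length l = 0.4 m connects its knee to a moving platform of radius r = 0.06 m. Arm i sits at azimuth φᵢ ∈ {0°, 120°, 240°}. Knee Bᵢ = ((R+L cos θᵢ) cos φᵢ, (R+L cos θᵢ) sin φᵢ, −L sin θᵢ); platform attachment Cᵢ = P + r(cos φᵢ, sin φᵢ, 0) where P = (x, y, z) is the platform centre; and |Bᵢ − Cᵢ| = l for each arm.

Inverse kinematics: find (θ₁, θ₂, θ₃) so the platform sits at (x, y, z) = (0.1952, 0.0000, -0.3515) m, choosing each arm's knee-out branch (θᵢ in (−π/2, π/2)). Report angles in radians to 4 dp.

φ1=0.0° → target in arm frame (0.1952, 0.0000)
  e−x'=-0.1352;  (l²−L²−(e−x')²−y'²−z²)/2L = -0.0395
  γ=atan2(-0.3515,-0.1352)=-1.9380;  ψ=arccos(-0.1050)=1.6760;  θ1=γ+ψ≈-0.2620
arm 2 (φ=120.0°): x'=-0.0976, y'=-0.1690
  e−x'=0.1576;  (l²−L²−(e−x')²−y'²−z²)/2L = -0.1371
  γ=atan2(-0.3515,0.1576)=-1.1493;  ψ=arccos(-0.3560)=1.9348;  θ2=γ+ψ≈0.7855
φ3=240.0° → target in arm frame (-0.0976, 0.1690)
  A cos θ + B sin θ = C:  0.1576·cos θ + -0.3515·sin θ = -0.1371
  θ3 = atan2(B,A) + arccos(C/0.3852) = 0.7855

θ₁ = -0.2620, θ₂ = 0.7855, θ₃ = 0.7855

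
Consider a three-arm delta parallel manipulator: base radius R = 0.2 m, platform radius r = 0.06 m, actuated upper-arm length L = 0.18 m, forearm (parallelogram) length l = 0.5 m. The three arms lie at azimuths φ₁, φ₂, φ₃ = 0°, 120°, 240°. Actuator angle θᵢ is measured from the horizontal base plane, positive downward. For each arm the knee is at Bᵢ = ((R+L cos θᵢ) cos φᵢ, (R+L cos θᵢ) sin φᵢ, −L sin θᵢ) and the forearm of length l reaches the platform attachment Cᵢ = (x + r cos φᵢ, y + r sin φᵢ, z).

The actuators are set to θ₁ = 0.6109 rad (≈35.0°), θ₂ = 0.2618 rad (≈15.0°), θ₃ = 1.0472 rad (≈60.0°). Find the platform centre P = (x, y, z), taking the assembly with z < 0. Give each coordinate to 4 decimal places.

S1 = (0.2874·cos0.0°, 0.2874·sin0.0°, -0.1032) = (0.2874, 0.0000, -0.1032)
arm 2 at φ=120.0°: e+L cos θ2 = 0.3139;  S2 = (-0.1569, 0.2718, -0.0466)
S3 = (0.2300·cos240.0°, 0.2300·sin240.0°, -0.1559) = (-0.1150, -0.1992, -0.1559)
subtract pairs → two planes through P
plane₁₂: -0.8888x+0.5436y+0.1133z = 0.0074
det = 0.7916;  x = 0.0073+-0.0153z,  y = 0.0256+-0.2334z
quadratic in z: (1.0547)z²+(0.2031)z+(-0.1602)=0, √Δ=0.8469 → z ∈ {-0.4978, 0.3052}; z = -0.4978 (taking z<0)
x = 0.0149, y = 0.1418

(0.0149, 0.1418, -0.4978)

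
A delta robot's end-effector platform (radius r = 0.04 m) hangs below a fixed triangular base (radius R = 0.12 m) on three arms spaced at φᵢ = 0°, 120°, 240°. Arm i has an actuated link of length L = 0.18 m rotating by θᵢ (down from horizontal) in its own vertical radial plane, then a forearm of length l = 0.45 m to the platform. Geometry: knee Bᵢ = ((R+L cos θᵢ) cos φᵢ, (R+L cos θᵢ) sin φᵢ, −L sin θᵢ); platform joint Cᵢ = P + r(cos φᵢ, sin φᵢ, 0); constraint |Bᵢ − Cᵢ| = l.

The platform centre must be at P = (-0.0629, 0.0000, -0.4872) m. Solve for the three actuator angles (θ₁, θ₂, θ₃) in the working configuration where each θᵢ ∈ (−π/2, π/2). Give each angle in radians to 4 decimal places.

φ1=0.0° → target in arm frame (-0.0629, 0.0000)
  e−x'=0.1429;  (l²−L²−(e−x')²−y'²−z²)/2L = -0.2436
  θ1 = atan2(B,A) + arccos(C/0.5077) = 0.7856
φ2=120.0° → target in arm frame (0.0314, 0.0545)
  e−x'=0.0486;  (l²−L²−(e−x')²−y'²−z²)/2L = -0.2016
  γ=atan2(-0.4872,0.0486)=-1.4715;  ψ=arccos(-0.4118)=1.9953;  θ2=γ+ψ≈0.5238
arm 3 (φ=240.0°): x'=0.0315, y'=-0.0545
  A=0.0485, B=-0.4872, C=(l²−L²−A²−y'²−z²)/(2L)=-0.2016
  γ=atan2(-0.4872,0.0485)=-1.4715;  ψ=arccos(-0.4118)=1.9953;  θ3=γ+ψ≈0.5238

θ₁ = 0.7856, θ₂ = 0.5238, θ₃ = 0.5238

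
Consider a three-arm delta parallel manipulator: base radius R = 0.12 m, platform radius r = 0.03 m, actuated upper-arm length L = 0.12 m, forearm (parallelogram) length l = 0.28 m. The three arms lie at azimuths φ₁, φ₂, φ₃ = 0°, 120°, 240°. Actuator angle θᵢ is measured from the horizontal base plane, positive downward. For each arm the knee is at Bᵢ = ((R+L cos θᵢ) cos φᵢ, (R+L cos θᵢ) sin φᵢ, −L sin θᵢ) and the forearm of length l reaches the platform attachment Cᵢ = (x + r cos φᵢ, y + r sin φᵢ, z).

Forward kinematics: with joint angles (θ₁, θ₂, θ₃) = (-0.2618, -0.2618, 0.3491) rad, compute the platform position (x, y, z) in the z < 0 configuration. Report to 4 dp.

(0.0212, 0.0368, -0.1762)

arm 1 at φ=0.0°: e+L cos θ1 = 0.2059;  O1 = (0.2059, 0.0000, 0.0311)
O2 = (0.2059·cos120.0°, 0.2059·sin120.0°, 0.0311) = (-0.1030, 0.1783, 0.0311)
φ3=240.0°: virtual centre (-0.1014, -0.1756, -0.0410), radius l
eliminate P² terms by subtracting sphere 1 from 2 and 3
plane₁₂: -0.6177x+0.3566y+0.0000z = 0.0000
Cramer: x(z) = 0.0005-0.1179z;  y(z) = 0.0008-0.2043z
sphere 1 gives Az²+Bz+C=0 with A=1.0556, B=-0.0140, C=-0.0352;  B²−4AC=0.1489;  roots -0.1762, 0.1894;  negative root z = -0.1762
x = 0.0212, y = 0.0368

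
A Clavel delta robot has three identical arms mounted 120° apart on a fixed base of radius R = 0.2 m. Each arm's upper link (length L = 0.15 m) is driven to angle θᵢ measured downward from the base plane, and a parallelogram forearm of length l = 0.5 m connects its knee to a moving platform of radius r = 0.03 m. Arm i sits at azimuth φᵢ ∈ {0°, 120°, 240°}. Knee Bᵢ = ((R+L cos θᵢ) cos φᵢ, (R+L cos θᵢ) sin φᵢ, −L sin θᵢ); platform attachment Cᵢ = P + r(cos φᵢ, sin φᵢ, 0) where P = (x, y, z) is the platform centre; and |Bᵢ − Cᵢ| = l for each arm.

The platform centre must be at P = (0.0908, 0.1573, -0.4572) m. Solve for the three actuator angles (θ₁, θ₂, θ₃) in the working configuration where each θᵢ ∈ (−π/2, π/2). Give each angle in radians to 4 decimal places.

arm 1 (φ=0.0°): x'=0.0908, y'=0.1573
  A cos θ + B sin θ = C:  0.0792·cos θ + -0.4572·sin θ = -0.0418
  γ=atan2(-0.4572,0.0792)=-1.3993;  ψ=arccos(-0.0901)=1.6611;  θ1=γ+ψ≈0.2618
φ2=120.0° → target in arm frame (0.0908, -0.1573)
  A cos θ + B sin θ = C:  0.0792·cos θ + -0.4572·sin θ = -0.0418
  γ=atan2(-0.4572,0.0792)=-1.3993;  ψ=arccos(-0.0901)=1.6610;  θ2=γ+ψ≈0.2617
arm 3 (φ=240.0°): x'=-0.1816, y'=0.0000
  A=0.3516, B=-0.4572, C=(l²−L²−A²−y'²−z²)/(2L)=-0.3506
  θ3 = atan2(B,A) + arccos(C/0.5768) = 1.3089

θ₁ = 0.2618, θ₂ = 0.2617, θ₃ = 1.3089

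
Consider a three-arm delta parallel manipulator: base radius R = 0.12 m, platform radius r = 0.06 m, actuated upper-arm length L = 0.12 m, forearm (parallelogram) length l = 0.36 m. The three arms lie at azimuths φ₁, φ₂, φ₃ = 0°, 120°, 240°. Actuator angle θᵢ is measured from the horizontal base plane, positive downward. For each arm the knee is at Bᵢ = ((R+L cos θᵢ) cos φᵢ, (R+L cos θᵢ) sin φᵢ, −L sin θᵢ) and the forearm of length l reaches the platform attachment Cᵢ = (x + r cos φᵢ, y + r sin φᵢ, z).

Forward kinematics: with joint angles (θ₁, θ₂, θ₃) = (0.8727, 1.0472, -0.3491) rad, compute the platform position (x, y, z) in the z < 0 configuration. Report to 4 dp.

(-0.0736, -0.1860, -0.3169)

φ1=0.0°: virtual centre (0.1371, 0.0000, -0.0919), radius l
φ2=120.0°: virtual centre (-0.0600, 0.1039, -0.1039), radius l
arm 3 at φ=240.0°: e+L cos θ3 = 0.1728;  S3 = (-0.0864, -0.1496, 0.0410)
subtract pairs → two planes through P
plane₁₂: -0.3943x+0.2078y+-0.0240z = -0.0021
Cramer: x(z) = -0.0013+0.2281z;  y(z) = -0.0124+0.5481z
into |P−S₁|² = l²: 1.3524z² + 0.1072z + -0.1018 = 0;  Δ = 0.5624;  z = -0.3169 or 0.2376 → z<0 root = -0.3169
x = -0.0736, y = -0.1860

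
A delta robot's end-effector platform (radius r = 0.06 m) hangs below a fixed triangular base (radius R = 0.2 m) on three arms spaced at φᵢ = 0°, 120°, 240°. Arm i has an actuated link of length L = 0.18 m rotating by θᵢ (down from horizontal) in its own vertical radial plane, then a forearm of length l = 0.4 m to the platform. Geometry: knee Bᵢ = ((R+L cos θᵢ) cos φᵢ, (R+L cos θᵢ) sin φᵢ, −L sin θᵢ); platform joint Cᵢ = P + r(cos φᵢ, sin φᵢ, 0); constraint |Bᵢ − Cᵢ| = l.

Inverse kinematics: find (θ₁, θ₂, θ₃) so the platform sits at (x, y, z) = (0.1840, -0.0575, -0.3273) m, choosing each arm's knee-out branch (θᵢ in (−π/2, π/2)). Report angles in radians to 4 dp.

θ₁ = -0.2621, θ₂ = 1.2215, θ₃ = 0.8727

rotate P by −φ1: (0.1840, -0.0575, -0.3273)
  A=-0.0440, B=-0.3273, C=(l²−L²−A²−y'²−z²)/(2L)=0.0423
  √(A²+B²)=0.3302;  θ1 = -1.7044+1.4423 ≈ -0.2621
arm 2 (φ=120.0°): x'=-0.1418, y'=-0.1306
  A cos θ + B sin θ = C:  0.2818·cos θ + -0.3273·sin θ = -0.2111
  θ2 = atan2(B,A) + arccos(C/0.4319) = 1.2215
rotate P by −φ3: (-0.0422, 0.1881, -0.3273)
  e−x'=0.1822;  (l²−L²−(e−x')²−y'²−z²)/2L = -0.1336
  γ=atan2(-0.3273,0.1822)=-1.0628;  ψ=arccos(-0.3567)=1.9355;  θ3=γ+ψ≈0.8727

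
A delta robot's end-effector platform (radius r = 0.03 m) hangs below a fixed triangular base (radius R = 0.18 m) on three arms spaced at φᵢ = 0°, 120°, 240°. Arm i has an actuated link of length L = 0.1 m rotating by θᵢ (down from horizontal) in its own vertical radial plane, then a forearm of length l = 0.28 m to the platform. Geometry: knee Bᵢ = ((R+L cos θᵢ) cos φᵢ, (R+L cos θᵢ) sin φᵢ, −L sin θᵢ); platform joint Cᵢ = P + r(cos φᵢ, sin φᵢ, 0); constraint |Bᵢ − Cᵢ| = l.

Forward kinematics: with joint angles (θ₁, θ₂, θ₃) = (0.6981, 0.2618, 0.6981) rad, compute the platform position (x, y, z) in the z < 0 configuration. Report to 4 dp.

φ1=0.0°: virtual centre (0.2266, 0.0000, -0.0643), radius l
arm 2 at φ=120.0°: (R−r)+L cos θ2 = 0.2466;  O2 = (-0.1233, 0.2136, -0.0259)
φ3=240.0°: virtual centre (-0.1133, -0.1962, -0.0643), radius l
eliminate P² terms by subtracting sphere 1 from 2 and 3
linear system: -0.6998x+0.4271y = 0.0060−0.0768z; -0.6798x+-0.3925y = 0.0000−0.0000z
Cramer: x(z) = -0.0042+0.0533z;  y(z) = 0.0072-0.0924z
into |P−O₁|² = l²: 1.0114z² + 0.1026z + -0.0210 = 0;  Δ = 0.0953;  z = -0.2034 or 0.1019 → z<0 root = -0.2034
x = -0.0150, y = 0.0260

(-0.0150, 0.0260, -0.2034)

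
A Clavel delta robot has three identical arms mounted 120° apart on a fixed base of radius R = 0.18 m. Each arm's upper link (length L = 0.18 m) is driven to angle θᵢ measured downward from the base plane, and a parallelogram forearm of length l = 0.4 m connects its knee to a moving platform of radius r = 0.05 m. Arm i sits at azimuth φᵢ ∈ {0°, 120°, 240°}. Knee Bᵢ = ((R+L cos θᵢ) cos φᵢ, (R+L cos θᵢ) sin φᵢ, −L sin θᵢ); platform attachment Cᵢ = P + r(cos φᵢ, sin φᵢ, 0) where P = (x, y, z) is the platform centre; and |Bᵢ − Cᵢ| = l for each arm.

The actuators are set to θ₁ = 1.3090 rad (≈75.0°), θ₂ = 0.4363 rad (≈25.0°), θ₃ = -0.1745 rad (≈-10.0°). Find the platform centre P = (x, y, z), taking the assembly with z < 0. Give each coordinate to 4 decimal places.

arm 1 at φ=0.0°: (R−r)+L cos θ1 = 0.1766;  O1 = (0.1766, 0.0000, -0.1739)
φ2=120.0°: virtual centre (-0.1466, 0.2539, -0.0761), radius l
φ3=240.0°: virtual centre (-0.1536, -0.2661, 0.0313), radius l
eliminate P² terms by subtracting sphere 1 from 2 and 3
[-0.6463 0.5077 0.1956]·P = 0.0303;  [-0.6604 -0.5322 0.4102]·P = 0.0340
det = 0.6793;  x = -0.0491+0.4599z,  y = -0.0029+0.2001z
into |P−O₁|² = l²: 1.2515z² + 0.1390z + -0.0788 = 0;  Δ = 0.4139;  z = -0.3125 or 0.2015 → z<0 root = -0.3125
x = -0.1929, y = -0.0654

(-0.1929, -0.0654, -0.3125)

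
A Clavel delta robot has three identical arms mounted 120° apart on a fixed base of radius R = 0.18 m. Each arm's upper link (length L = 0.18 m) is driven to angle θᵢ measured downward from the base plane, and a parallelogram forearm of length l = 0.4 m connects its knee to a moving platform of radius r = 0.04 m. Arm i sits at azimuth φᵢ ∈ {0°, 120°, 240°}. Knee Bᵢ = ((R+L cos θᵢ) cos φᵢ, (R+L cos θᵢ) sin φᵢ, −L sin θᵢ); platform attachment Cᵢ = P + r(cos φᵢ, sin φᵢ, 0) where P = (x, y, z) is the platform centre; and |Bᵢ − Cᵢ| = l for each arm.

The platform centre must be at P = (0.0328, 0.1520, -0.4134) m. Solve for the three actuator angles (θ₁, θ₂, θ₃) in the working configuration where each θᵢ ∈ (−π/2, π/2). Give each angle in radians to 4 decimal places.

arm 1 (φ=0.0°): x'=0.0328, y'=0.1520
  A=0.1072, B=-0.4134, C=(l²−L²−A²−y'²−z²)/(2L)=-0.2164
  θ1 = atan2(B,A) + arccos(C/0.4271) = 0.7850
arm 2 (φ=120.0°): x'=0.1152, y'=-0.1044
  e−x'=0.0248;  (l²−L²−(e−x')²−y'²−z²)/2L = -0.1523
  γ=atan2(-0.4134,0.0248)=-1.5110;  ψ=arccos(-0.3677)=1.9473;  θ2=γ+ψ≈0.4363
φ3=240.0° → target in arm frame (-0.1480, -0.0476)
  A=0.2880, B=-0.4134, C=(l²−L²−A²−y'²−z²)/(2L)=-0.3570
  γ=atan2(-0.4134,0.2880)=-0.9623;  ψ=arccos(-0.7086)=2.3583;  θ3=γ+ψ≈1.3960

θ₁ = 0.7850, θ₂ = 0.4363, θ₃ = 1.3960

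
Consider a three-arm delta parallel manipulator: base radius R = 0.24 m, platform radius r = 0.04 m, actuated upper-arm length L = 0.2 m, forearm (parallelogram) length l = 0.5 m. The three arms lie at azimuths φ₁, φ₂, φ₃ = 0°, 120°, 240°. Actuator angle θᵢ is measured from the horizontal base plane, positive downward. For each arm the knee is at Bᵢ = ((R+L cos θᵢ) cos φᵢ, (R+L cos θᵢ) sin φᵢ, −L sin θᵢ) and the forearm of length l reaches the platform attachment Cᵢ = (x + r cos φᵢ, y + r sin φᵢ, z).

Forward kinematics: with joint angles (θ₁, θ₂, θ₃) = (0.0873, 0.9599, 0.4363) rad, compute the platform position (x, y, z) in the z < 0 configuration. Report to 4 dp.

S1 = (0.3992·cos0.0°, 0.3992·sin0.0°, -0.0174) = (0.3992, 0.0000, -0.0174)
φ2=120.0°: virtual centre (-0.1574, 0.2726, -0.1638), radius l
S3 = (0.3813·cos240.0°, 0.3813·sin240.0°, -0.0845) = (-0.1906, -0.3302, -0.0845)
subtract pairs → two planes through P
linear system: -1.1132x+0.5451y = -0.0338−-0.2928z; -1.1797x+-0.6604y = -0.0072−-0.1342z
Cramer: x(z) = 0.0190-0.1933z;  y(z) = -0.0231+0.1423z
quadratic in z: (1.0576)z²+(0.1753)z+(-0.1046)=0, √Δ=0.6880 → z ∈ {-0.4081, 0.2424}; z = -0.4081 (taking z<0)
x = 0.0980, y = -0.0812

(0.0980, -0.0812, -0.4081)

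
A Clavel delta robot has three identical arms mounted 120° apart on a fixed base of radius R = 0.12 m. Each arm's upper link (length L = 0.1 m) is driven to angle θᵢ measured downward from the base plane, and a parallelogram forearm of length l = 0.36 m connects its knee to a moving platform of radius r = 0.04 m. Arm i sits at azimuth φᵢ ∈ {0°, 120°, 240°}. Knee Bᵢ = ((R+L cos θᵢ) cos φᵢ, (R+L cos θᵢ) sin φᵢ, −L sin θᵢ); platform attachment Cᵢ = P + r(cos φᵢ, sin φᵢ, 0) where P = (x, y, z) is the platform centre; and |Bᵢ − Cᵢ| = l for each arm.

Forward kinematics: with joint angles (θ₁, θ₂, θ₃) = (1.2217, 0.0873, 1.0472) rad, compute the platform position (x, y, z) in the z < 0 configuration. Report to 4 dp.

(-0.0928, 0.1126, -0.3661)

O1 = (0.1142·cos0.0°, 0.1142·sin0.0°, -0.0940) = (0.1142, 0.0000, -0.0940)
O2 = (0.1796·cos120.0°, 0.1796·sin120.0°, -0.0087) = (-0.0898, 0.1556, -0.0087)
arm 3 at φ=240.0°: (R−r)+L cos θ3 = 0.1300;  O3 = (-0.0650, -0.1126, -0.0866)
subtract pairs → two planes through P
plane₁₂: -0.4080x+0.3111y+0.1705z = 0.0105
det = 0.2034;  x = -0.0155+0.2113z,  y = 0.0134+-0.2709z
into |P−O₁|² = l²: 1.1180z² + 0.1259z + -0.1038 = 0;  Δ = 0.4800;  z = -0.3661 or 0.2535 → z<0 root = -0.3661
x = -0.0928, y = 0.1126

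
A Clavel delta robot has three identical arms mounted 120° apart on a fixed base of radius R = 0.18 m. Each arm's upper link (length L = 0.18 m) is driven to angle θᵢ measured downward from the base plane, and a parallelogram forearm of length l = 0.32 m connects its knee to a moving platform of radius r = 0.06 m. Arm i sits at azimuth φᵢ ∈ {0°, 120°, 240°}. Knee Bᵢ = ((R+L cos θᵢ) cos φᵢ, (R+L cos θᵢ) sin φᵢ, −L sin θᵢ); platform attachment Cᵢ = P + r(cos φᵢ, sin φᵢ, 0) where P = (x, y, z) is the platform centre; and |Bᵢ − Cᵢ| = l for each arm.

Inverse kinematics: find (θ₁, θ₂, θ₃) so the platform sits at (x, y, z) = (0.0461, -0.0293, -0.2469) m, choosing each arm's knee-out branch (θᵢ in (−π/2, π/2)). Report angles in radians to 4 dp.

arm 1 (φ=0.0°): x'=0.0461, y'=-0.0293
  A=0.0739, B=-0.2469, C=(l²−L²−A²−y'²−z²)/(2L)=0.0076
  θ1 = atan2(B,A) + arccos(C/0.2577) = 0.2615
arm 2 (φ=120.0°): x'=-0.0484, y'=-0.0253
  A=0.1684, B=-0.2469, C=(l²−L²−A²−y'²−z²)/(2L)=-0.0555
  √(A²+B²)=0.2989;  θ2 = -0.9721+1.7574 ≈ 0.7853
φ3=240.0° → target in arm frame (0.0023, 0.0546)
  e−x'=0.1177;  (l²−L²−(e−x')²−y'²−z²)/2L = -0.0216
  θ3 = atan2(B,A) + arccos(C/0.2735) = 0.5239

θ₁ = 0.2615, θ₂ = 0.7853, θ₃ = 0.5239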